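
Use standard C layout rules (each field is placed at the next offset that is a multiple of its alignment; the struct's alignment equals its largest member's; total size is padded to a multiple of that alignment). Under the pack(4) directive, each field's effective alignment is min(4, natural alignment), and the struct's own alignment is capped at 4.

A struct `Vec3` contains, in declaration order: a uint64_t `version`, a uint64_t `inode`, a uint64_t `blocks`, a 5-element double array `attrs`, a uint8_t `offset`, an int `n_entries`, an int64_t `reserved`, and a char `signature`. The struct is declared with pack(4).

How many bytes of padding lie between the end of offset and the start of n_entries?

version at 0 (size 8, align 4) → ends 8
inode at 8 (size 8, align 4) → ends 16
blocks at 16 (size 8, align 4) → ends 24
attrs at 24 (size 40, align 4) → ends 64
offset at 64 (size 1, align 1) → ends 65
pad 3 to align 4 for n_entries
n_entries at 68 (size 4, align 4) → ends 72

3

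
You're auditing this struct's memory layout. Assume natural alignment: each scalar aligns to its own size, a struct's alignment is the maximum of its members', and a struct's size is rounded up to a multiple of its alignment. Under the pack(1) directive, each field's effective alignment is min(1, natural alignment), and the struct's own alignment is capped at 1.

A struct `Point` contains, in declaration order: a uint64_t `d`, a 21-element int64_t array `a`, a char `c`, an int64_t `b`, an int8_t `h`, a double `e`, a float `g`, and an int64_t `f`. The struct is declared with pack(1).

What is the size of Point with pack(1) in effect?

206

@0: d [8B, align 1] → 8
@8: a [168B, align 1] → 176
@176: c [1B, align 1] → 177
@177: b [8B, align 1] → 185
@185: h [1B, align 1] → 186
@186: e [8B, align 1] → 194
@194: g [4B, align 1] → 198
@198: f [8B, align 1] → 206
size 206, align 1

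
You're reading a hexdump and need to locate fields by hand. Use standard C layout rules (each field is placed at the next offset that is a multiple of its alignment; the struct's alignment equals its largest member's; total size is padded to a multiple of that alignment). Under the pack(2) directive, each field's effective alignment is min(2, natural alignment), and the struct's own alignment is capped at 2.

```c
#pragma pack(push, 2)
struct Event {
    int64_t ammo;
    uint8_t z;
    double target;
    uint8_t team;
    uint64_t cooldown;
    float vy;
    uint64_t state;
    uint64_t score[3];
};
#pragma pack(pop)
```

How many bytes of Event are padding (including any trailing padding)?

2

@0: ammo [8B, align 2] → 8
@8: z [1B, align 1] → 9
+1 pad (align 2)
@10: target [8B, align 2] → 18
@18: team [1B, align 1] → 19
+1 pad (align 2)
@20: cooldown [8B, align 2] → 28
@28: vy [4B, align 2] → 32
@32: state [8B, align 2] → 40
@40: score [24B, align 2] → 64
size 64, align 2
data bytes 62, size 64 → padding 2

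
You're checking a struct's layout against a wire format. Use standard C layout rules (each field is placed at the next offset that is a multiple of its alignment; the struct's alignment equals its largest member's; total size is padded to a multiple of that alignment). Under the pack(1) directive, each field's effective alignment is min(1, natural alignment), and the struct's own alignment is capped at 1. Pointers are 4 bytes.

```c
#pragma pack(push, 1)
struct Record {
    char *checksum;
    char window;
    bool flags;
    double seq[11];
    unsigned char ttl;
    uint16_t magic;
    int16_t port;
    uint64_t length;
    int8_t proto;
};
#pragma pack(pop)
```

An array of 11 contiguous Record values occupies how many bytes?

1188

0..4  checksum  (4B, 1-aligned)
4..5  window  (1B, 1-aligned)
5..6  flags  (1B, 1-aligned)
6..94  seq  (88B, 1-aligned)
94..95  ttl  (1B, 1-aligned)
95..97  magic  (2B, 1-aligned)
97..99  port  (2B, 1-aligned)
99..107  length  (8B, 1-aligned)
107..108  proto  (1B, 1-aligned)
sizeof = 108, alignof = 1
array of 11: 11 × 108 = 1188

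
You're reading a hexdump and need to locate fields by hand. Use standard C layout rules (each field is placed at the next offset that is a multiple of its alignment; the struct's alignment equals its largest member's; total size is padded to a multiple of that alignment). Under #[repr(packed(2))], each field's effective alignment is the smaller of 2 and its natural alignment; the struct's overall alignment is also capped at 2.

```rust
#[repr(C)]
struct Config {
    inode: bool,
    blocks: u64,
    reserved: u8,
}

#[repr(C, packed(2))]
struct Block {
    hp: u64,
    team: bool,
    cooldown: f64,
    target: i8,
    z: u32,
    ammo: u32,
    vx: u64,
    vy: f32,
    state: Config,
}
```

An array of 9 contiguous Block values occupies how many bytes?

576

Config: @0: inode [1B, align 1] → 1; +7 pad (align 8); @8: blocks [8B, align 8] → 16; @16: reserved [1B, align 1] → 17; +7 tail pad (align 8); size 24, align 8
@0: hp [8B, align 2] → 8
@8: team [1B, align 1] → 9
+1 pad (align 2)
@10: cooldown [8B, align 2] → 18
@18: target [1B, align 1] → 19
+1 pad (align 2)
@20: z [4B, align 2] → 24
@24: ammo [4B, align 2] → 28
@28: vx [8B, align 2] → 36
@36: vy [4B, align 2] → 40
@40: state [24B, align 2] → 64
size 64, align 2
array of 9: 9 × 64 = 576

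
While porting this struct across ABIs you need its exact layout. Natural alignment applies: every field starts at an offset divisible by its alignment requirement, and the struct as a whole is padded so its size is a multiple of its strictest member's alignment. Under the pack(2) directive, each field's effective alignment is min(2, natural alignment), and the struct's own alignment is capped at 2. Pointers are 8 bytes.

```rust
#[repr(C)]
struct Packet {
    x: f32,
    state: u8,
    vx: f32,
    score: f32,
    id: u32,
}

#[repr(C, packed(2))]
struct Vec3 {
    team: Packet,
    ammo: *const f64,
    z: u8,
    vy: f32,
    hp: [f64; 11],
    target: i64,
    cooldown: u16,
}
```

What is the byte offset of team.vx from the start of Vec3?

8

Packet: 0..4  x  (4B, 4-aligned); 4..5  state  (1B, 1-aligned); 5..8  -- padding (3B); 8..12  vx  (4B, 4-aligned); 12..16  score  (4B, 4-aligned); 16..20  id  (4B, 4-aligned); sizeof = 20, alignof = 4
0..20  team  (20B, 2-aligned)
within Packet: vx at 8
0 + 8 = 8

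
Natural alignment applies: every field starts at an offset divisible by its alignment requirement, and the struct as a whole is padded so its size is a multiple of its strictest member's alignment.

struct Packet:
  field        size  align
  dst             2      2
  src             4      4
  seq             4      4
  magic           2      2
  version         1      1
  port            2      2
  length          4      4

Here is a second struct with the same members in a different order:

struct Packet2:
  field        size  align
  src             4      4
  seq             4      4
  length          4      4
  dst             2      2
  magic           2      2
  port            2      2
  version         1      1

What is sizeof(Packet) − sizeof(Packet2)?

dst at 0 (size 2, align 2) → ends 2
pad 2 to align 4 for src
src at 4 (size 4, align 4) → ends 8
seq at 8 (size 4, align 4) → ends 12
magic at 12 (size 2, align 2) → ends 14
version at 14 (size 1, align 1) → ends 15
pad 1 to align 2 for port
port at 16 (size 2, align 2) → ends 18
pad 2 to align 4 for length
length at 20 (size 4, align 4) → ends 24
total 24 bytes, alignment 4
— Packet2 —
src at 0 (size 4, align 4) → ends 4
seq at 4 (size 4, align 4) → ends 8
length at 8 (size 4, align 4) → ends 12
dst at 12 (size 2, align 2) → ends 14
magic at 14 (size 2, align 2) → ends 16
port at 16 (size 2, align 2) → ends 18
version at 18 (size 1, align 1) → ends 19
tail pad 1 to reach multiple of 4
total 20 bytes, alignment 4
24 − 20 = 4

4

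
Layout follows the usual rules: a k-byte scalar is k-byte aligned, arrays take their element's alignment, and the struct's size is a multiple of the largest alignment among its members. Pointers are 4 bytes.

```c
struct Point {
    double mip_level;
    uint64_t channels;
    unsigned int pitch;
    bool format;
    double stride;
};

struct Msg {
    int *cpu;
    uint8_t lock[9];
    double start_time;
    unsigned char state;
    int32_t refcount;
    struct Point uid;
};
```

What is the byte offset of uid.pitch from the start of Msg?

48

Point: @0: mip_level [8B, align 8] → 8; @8: channels [8B, align 8] → 16; @16: pitch [4B, align 4] → 20; @20: format [1B, align 1] → 21; +3 pad (align 8); @24: stride [8B, align 8] → 32; size 32, align 8
@0: cpu [4B, align 4] → 4
@4: lock [9B, align 1] → 13
+3 pad (align 8)
@16: start_time [8B, align 8] → 24
@24: state [1B, align 1] → 25
+3 pad (align 4)
@28: refcount [4B, align 4] → 32
@32: uid [32B, align 8] → 64
within Point: pitch at 16
32 + 16 = 48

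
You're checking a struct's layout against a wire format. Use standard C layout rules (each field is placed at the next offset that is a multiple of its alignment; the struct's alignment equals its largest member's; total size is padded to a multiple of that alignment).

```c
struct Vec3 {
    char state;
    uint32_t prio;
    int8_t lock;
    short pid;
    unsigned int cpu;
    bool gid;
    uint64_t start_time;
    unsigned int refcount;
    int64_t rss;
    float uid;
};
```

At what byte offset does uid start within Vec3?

@0: state [1B, align 1] → 1
+3 pad (align 4)
@4: prio [4B, align 4] → 8
@8: lock [1B, align 1] → 9
+1 pad (align 2)
@10: pid [2B, align 2] → 12
@12: cpu [4B, align 4] → 16
@16: gid [1B, align 1] → 17
+7 pad (align 8)
@24: start_time [8B, align 8] → 32
@32: refcount [4B, align 4] → 36
+4 pad (align 8)
@40: rss [8B, align 8] → 48
@48: uid [4B, align 4] → 52

48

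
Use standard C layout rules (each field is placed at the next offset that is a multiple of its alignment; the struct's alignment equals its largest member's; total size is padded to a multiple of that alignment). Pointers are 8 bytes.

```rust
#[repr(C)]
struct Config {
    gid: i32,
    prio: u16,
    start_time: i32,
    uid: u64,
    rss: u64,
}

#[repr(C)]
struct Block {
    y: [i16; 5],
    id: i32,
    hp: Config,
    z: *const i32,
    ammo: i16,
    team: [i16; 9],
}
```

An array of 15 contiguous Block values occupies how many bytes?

1200

Config: 0..4  gid  (4B, 4-aligned); 4..6  prio  (2B, 2-aligned); 6..8  -- padding (2B); 8..12  start_time  (4B, 4-aligned); 12..16  -- padding (4B); 16..24  uid  (8B, 8-aligned); 24..32  rss  (8B, 8-aligned); sizeof = 32, alignof = 8
0..10  y  (10B, 2-aligned)
10..12  -- padding (2B)
12..16  id  (4B, 4-aligned)
16..48  hp  (32B, 8-aligned)
48..56  z  (8B, 8-aligned)
56..58  ammo  (2B, 2-aligned)
58..76  team  (18B, 2-aligned)
76..80  -- tail padding (4B)
sizeof = 80, alignof = 8
array of 15: 15 × 80 = 1200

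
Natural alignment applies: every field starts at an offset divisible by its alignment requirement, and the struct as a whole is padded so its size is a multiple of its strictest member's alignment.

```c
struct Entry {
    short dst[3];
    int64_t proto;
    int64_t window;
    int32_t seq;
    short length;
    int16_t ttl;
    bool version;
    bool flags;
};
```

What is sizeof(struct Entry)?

40

0..6  dst  (6B, 2-aligned)
6..8  -- padding (2B)
8..16  proto  (8B, 8-aligned)
16..24  window  (8B, 8-aligned)
24..28  seq  (4B, 4-aligned)
28..30  length  (2B, 2-aligned)
30..32  ttl  (2B, 2-aligned)
32..33  version  (1B, 1-aligned)
33..34  flags  (1B, 1-aligned)
34..40  -- tail padding (6B)
sizeof = 40, alignof = 8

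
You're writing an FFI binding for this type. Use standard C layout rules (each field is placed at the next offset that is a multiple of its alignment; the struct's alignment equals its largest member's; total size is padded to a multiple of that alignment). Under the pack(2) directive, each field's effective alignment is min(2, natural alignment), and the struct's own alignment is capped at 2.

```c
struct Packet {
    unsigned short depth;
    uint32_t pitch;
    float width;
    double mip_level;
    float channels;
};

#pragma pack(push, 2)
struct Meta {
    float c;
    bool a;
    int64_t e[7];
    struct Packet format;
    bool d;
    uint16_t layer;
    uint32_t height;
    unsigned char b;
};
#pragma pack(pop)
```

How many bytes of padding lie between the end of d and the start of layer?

Packet: depth at 0 (size 2, align 2) → ends 2; pad 2 to align 4 for pitch; pitch at 4 (size 4, align 4) → ends 8; width at 8 (size 4, align 4) → ends 12; pad 4 to align 8 for mip_level; mip_level at 16 (size 8, align 8) → ends 24; channels at 24 (size 4, align 4) → ends 28; tail pad 4 to reach multiple of 8; total 32 bytes, alignment 8
c at 0 (size 4, align 2) → ends 4
a at 4 (size 1, align 1) → ends 5
pad 1 to align 2 for e
e at 6 (size 56, align 2) → ends 62
format at 62 (size 32, align 2) → ends 94
d at 94 (size 1, align 1) → ends 95
pad 1 to align 2 for layer
layer at 96 (size 2, align 2) → ends 98

1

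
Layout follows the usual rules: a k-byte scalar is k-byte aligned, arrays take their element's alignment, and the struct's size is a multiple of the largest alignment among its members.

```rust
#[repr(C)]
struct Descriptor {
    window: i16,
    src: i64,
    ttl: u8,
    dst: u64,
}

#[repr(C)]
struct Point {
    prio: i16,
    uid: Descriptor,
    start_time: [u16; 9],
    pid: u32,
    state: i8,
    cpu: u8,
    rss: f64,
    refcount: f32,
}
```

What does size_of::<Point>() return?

Descriptor: @0: window [2B, align 2] → 2; +6 pad (align 8); @8: src [8B, align 8] → 16; @16: ttl [1B, align 1] → 17; +7 pad (align 8); @24: dst [8B, align 8] → 32; size 32, align 8
@0: prio [2B, align 2] → 2
+6 pad (align 8)
@8: uid [32B, align 8] → 40
@40: start_time [18B, align 2] → 58
+2 pad (align 4)
@60: pid [4B, align 4] → 64
@64: state [1B, align 1] → 65
@65: cpu [1B, align 1] → 66
+6 pad (align 8)
@72: rss [8B, align 8] → 80
@80: refcount [4B, align 4] → 84
+4 tail pad (align 8)
size 88, align 8

88 bytes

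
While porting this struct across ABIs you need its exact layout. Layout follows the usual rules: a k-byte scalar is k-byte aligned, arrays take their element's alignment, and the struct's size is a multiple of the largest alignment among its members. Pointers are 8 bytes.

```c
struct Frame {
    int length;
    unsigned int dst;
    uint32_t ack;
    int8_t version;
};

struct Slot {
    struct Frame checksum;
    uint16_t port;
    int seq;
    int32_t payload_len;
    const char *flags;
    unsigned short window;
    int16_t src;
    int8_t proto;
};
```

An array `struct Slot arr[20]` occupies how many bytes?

Frame: 0..4  length  (4B, 4-aligned); 4..8  dst  (4B, 4-aligned); 8..12  ack  (4B, 4-aligned); 12..13  version  (1B, 1-aligned); 13..16  -- tail padding (3B); sizeof = 16, alignof = 4
0..16  checksum  (16B, 4-aligned)
16..18  port  (2B, 2-aligned)
18..20  -- padding (2B)
20..24  seq  (4B, 4-aligned)
24..28  payload_len  (4B, 4-aligned)
28..32  -- padding (4B)
32..40  flags  (8B, 8-aligned)
40..42  window  (2B, 2-aligned)
42..44  src  (2B, 2-aligned)
44..45  proto  (1B, 1-aligned)
45..48  -- tail padding (3B)
sizeof = 48, alignof = 8
array of 20: 20 × 48 = 960

960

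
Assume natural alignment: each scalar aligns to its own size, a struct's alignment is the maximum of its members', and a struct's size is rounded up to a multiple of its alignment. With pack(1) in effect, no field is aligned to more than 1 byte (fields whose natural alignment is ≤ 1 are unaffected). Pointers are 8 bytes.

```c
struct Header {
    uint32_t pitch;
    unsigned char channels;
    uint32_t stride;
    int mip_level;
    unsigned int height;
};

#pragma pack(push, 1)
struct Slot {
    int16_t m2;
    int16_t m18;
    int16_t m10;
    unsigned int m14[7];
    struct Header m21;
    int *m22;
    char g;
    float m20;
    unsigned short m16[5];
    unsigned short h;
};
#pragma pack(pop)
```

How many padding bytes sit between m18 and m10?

Header: pitch at 0 (size 4, align 4) → ends 4; channels at 4 (size 1, align 1) → ends 5; pad 3 to align 4 for stride; stride at 8 (size 4, align 4) → ends 12; mip_level at 12 (size 4, align 4) → ends 16; height at 16 (size 4, align 4) → ends 20; total 20 bytes, alignment 4
m2 at 0 (size 2, align 1) → ends 2
m18 at 2 (size 2, align 1) → ends 4
m10 at 4 (size 2, align 1) → ends 6

0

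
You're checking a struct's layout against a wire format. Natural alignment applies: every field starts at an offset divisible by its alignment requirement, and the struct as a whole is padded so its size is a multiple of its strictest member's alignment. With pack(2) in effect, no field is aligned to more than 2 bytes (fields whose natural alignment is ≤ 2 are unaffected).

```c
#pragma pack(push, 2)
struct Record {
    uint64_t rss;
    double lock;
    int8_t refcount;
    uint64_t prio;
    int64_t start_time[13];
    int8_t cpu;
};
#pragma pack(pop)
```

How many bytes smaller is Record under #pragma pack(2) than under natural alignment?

12

natural layout:
  rss at 0 (size 8, align 8) → ends 8
  lock at 8 (size 8, align 8) → ends 16
  refcount at 16 (size 1, align 1) → ends 17
  pad 7 to align 8 for prio
  prio at 24 (size 8, align 8) → ends 32
  start_time at 32 (size 104, align 8) → ends 136
  cpu at 136 (size 1, align 1) → ends 137
  tail pad 7 to reach multiple of 8
  total 144 bytes, alignment 8
packed(2) layout:
  rss at 0 (size 8, align 2) → ends 8
  lock at 8 (size 8, align 2) → ends 16
  refcount at 16 (size 1, align 1) → ends 17
  pad 1 to align 2 for prio
  prio at 18 (size 8, align 2) → ends 26
  start_time at 26 (size 104, align 2) → ends 130
  cpu at 130 (size 1, align 1) → ends 131
  tail pad 1 to reach multiple of 2
  total 132 bytes, alignment 2
144 − 132 = 12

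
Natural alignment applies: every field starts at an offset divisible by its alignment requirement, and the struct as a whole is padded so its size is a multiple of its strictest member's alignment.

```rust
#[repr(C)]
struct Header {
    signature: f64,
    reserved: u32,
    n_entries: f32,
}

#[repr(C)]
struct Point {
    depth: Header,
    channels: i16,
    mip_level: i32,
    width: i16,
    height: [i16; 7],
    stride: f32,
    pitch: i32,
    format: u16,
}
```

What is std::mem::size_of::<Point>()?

Header: 0..8  signature  (8B, 8-aligned); 8..12  reserved  (4B, 4-aligned); 12..16  n_entries  (4B, 4-aligned); sizeof = 16, alignof = 8
0..16  depth  (16B, 8-aligned)
16..18  channels  (2B, 2-aligned)
18..20  -- padding (2B)
20..24  mip_level  (4B, 4-aligned)
24..26  width  (2B, 2-aligned)
26..40  height  (14B, 2-aligned)
40..44  stride  (4B, 4-aligned)
44..48  pitch  (4B, 4-aligned)
48..50  format  (2B, 2-aligned)
50..56  -- tail padding (6B)
sizeof = 56, alignof = 8

56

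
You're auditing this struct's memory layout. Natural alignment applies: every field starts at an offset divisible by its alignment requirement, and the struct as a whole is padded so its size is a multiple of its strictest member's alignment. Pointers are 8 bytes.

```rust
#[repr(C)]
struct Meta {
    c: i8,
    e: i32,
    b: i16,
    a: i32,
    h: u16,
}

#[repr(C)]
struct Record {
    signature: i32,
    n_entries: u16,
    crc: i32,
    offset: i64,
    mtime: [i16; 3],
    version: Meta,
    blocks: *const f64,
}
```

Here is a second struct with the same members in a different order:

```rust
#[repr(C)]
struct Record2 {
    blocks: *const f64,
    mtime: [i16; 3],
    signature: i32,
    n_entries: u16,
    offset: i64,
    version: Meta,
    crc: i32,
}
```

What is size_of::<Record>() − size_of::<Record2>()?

Meta: @0: c [1B, align 1] → 1; +3 pad (align 4); @4: e [4B, align 4] → 8; @8: b [2B, align 2] → 10; +2 pad (align 4); @12: a [4B, align 4] → 16; @16: h [2B, align 2] → 18; +2 tail pad (align 4); size 20, align 4
@0: signature [4B, align 4] → 4
@4: n_entries [2B, align 2] → 6
+2 pad (align 4)
@8: crc [4B, align 4] → 12
+4 pad (align 8)
@16: offset [8B, align 8] → 24
@24: mtime [6B, align 2] → 30
+2 pad (align 4)
@32: version [20B, align 4] → 52
+4 pad (align 8)
@56: blocks [8B, align 8] → 64
size 64, align 8
— Record2 —
@0: blocks [8B, align 8] → 8
@8: mtime [6B, align 2] → 14
+2 pad (align 4)
@16: signature [4B, align 4] → 20
@20: n_entries [2B, align 2] → 22
+2 pad (align 8)
@24: offset [8B, align 8] → 32
@32: version [20B, align 4] → 52
@52: crc [4B, align 4] → 56
size 56, align 8
64 − 56 = 8

8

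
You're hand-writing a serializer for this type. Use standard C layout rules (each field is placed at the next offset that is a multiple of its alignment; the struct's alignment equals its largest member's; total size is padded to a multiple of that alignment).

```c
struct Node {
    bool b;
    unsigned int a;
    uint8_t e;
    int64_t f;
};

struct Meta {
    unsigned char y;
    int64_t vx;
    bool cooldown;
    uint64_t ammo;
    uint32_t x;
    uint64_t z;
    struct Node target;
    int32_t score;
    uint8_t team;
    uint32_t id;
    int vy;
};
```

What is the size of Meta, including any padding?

Node: b at 0 (size 1, align 1) → ends 1; pad 3 to align 4 for a; a at 4 (size 4, align 4) → ends 8; e at 8 (size 1, align 1) → ends 9; pad 7 to align 8 for f; f at 16 (size 8, align 8) → ends 24; total 24 bytes, alignment 8
y at 0 (size 1, align 1) → ends 1
pad 7 to align 8 for vx
vx at 8 (size 8, align 8) → ends 16
cooldown at 16 (size 1, align 1) → ends 17
pad 7 to align 8 for ammo
ammo at 24 (size 8, align 8) → ends 32
x at 32 (size 4, align 4) → ends 36
pad 4 to align 8 for z
z at 40 (size 8, align 8) → ends 48
target at 48 (size 24, align 8) → ends 72
score at 72 (size 4, align 4) → ends 76
team at 76 (size 1, align 1) → ends 77
pad 3 to align 4 for id
id at 80 (size 4, align 4) → ends 84
vy at 84 (size 4, align 4) → ends 88
total 88 bytes, alignment 8

88 bytes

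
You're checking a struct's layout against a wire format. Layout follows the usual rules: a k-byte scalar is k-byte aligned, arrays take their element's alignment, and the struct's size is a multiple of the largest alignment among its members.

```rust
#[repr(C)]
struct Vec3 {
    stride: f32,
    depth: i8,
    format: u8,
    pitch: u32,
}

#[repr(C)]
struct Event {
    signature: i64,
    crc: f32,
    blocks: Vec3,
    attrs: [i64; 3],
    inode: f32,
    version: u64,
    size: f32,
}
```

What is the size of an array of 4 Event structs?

288

Vec3: stride at 0 (size 4, align 4) → ends 4; depth at 4 (size 1, align 1) → ends 5; format at 5 (size 1, align 1) → ends 6; pad 2 to align 4 for pitch; pitch at 8 (size 4, align 4) → ends 12; total 12 bytes, alignment 4
signature at 0 (size 8, align 8) → ends 8
crc at 8 (size 4, align 4) → ends 12
blocks at 12 (size 12, align 4) → ends 24
attrs at 24 (size 24, align 8) → ends 48
inode at 48 (size 4, align 4) → ends 52
pad 4 to align 8 for version
version at 56 (size 8, align 8) → ends 64
size at 64 (size 4, align 4) → ends 68
tail pad 4 to reach multiple of 8
total 72 bytes, alignment 8
array of 4: 4 × 72 = 288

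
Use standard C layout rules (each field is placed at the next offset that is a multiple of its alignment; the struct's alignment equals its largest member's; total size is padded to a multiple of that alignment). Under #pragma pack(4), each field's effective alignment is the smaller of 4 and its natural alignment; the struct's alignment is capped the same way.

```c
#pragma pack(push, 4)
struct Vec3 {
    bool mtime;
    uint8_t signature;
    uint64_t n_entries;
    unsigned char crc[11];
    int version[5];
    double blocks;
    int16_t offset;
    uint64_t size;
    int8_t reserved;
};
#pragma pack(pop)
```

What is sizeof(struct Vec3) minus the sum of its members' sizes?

0..1  mtime  (1B, 1-aligned)
1..2  signature  (1B, 1-aligned)
2..4  -- padding (2B)
4..12  n_entries  (8B, 4-aligned)
12..23  crc  (11B, 1-aligned)
23..24  -- padding (1B)
24..44  version  (20B, 4-aligned)
44..52  blocks  (8B, 4-aligned)
52..54  offset  (2B, 2-aligned)
54..56  -- padding (2B)
56..64  size  (8B, 4-aligned)
64..65  reserved  (1B, 1-aligned)
65..68  -- tail padding (3B)
sizeof = 68, alignof = 4
data bytes 60, size 68 → padding 8

8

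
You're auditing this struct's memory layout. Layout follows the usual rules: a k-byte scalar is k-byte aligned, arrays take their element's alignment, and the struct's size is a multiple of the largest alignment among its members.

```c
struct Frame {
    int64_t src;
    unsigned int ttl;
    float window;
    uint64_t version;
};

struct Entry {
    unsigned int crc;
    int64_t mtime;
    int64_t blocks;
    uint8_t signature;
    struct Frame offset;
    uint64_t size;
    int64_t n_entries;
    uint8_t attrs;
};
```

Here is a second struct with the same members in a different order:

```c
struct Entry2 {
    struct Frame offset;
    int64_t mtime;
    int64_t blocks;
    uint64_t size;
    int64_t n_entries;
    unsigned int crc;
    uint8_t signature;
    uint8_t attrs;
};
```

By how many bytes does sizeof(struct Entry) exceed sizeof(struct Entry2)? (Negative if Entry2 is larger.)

16

Frame: 0..8  src  (8B, 8-aligned); 8..12  ttl  (4B, 4-aligned); 12..16  window  (4B, 4-aligned); 16..24  version  (8B, 8-aligned); sizeof = 24, alignof = 8
0..4  crc  (4B, 4-aligned)
4..8  -- padding (4B)
8..16  mtime  (8B, 8-aligned)
16..24  blocks  (8B, 8-aligned)
24..25  signature  (1B, 1-aligned)
25..32  -- padding (7B)
32..56  offset  (24B, 8-aligned)
56..64  size  (8B, 8-aligned)
64..72  n_entries  (8B, 8-aligned)
72..73  attrs  (1B, 1-aligned)
73..80  -- tail padding (7B)
sizeof = 80, alignof = 8
— Entry2 —
0..24  offset  (24B, 8-aligned)
24..32  mtime  (8B, 8-aligned)
32..40  blocks  (8B, 8-aligned)
40..48  size  (8B, 8-aligned)
48..56  n_entries  (8B, 8-aligned)
56..60  crc  (4B, 4-aligned)
60..61  signature  (1B, 1-aligned)
61..62  attrs  (1B, 1-aligned)
62..64  -- tail padding (2B)
sizeof = 64, alignof = 8
80 − 64 = 16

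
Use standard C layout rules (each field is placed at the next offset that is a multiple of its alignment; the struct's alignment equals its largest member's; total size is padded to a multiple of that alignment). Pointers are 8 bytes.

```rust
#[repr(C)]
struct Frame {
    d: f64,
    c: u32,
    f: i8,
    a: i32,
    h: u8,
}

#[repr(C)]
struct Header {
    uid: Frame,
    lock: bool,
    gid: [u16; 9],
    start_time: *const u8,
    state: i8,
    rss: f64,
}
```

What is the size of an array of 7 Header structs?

504

Frame: 0..8  d  (8B, 8-aligned); 8..12  c  (4B, 4-aligned); 12..13  f  (1B, 1-aligned); 13..16  -- padding (3B); 16..20  a  (4B, 4-aligned); 20..21  h  (1B, 1-aligned); 21..24  -- tail padding (3B); sizeof = 24, alignof = 8
0..24  uid  (24B, 8-aligned)
24..25  lock  (1B, 1-aligned)
25..26  -- padding (1B)
26..44  gid  (18B, 2-aligned)
44..48  -- padding (4B)
48..56  start_time  (8B, 8-aligned)
56..57  state  (1B, 1-aligned)
57..64  -- padding (7B)
64..72  rss  (8B, 8-aligned)
sizeof = 72, alignof = 8
array of 7: 7 × 72 = 504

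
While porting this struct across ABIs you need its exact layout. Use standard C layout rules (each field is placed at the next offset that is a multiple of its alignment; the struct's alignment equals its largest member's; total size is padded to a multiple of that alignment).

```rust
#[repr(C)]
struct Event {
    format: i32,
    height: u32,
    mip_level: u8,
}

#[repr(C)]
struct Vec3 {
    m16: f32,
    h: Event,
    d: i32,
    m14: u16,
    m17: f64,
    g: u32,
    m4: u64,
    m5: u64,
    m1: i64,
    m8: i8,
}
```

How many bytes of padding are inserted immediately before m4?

4

Event: format at 0 (size 4, align 4) → ends 4; height at 4 (size 4, align 4) → ends 8; mip_level at 8 (size 1, align 1) → ends 9; tail pad 3 to reach multiple of 4; total 12 bytes, alignment 4
m16 at 0 (size 4, align 4) → ends 4
h at 4 (size 12, align 4) → ends 16
d at 16 (size 4, align 4) → ends 20
m14 at 20 (size 2, align 2) → ends 22
pad 2 to align 8 for m17
m17 at 24 (size 8, align 8) → ends 32
g at 32 (size 4, align 4) → ends 36
pad 4 to align 8 for m4
m4 at 40 (size 8, align 8) → ends 48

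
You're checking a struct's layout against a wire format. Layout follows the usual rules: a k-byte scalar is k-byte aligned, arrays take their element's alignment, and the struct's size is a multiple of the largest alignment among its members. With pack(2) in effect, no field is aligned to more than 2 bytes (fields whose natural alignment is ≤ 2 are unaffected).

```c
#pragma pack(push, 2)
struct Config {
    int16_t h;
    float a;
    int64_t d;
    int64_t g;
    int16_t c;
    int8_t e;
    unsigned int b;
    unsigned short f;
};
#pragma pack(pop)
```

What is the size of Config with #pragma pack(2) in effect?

32

0..2  h  (2B, 2-aligned)
2..6  a  (4B, 2-aligned)
6..14  d  (8B, 2-aligned)
14..22  g  (8B, 2-aligned)
22..24  c  (2B, 2-aligned)
24..25  e  (1B, 1-aligned)
25..26  -- padding (1B)
26..30  b  (4B, 2-aligned)
30..32  f  (2B, 2-aligned)
sizeof = 32, alignof = 2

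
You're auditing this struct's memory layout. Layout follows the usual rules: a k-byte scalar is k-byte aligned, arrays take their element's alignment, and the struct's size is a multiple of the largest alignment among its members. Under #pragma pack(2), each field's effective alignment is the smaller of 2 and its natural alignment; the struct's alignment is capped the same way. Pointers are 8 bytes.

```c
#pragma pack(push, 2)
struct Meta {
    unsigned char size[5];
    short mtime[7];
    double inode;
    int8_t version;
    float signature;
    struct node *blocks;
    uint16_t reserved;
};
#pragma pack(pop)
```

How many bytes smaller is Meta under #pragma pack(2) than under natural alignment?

12

natural layout:
  size at 0 (size 5, align 1) → ends 5
  pad 1 to align 2 for mtime
  mtime at 6 (size 14, align 2) → ends 20
  pad 4 to align 8 for inode
  inode at 24 (size 8, align 8) → ends 32
  version at 32 (size 1, align 1) → ends 33
  pad 3 to align 4 for signature
  signature at 36 (size 4, align 4) → ends 40
  blocks at 40 (size 8, align 8) → ends 48
  reserved at 48 (size 2, align 2) → ends 50
  tail pad 6 to reach multiple of 8
  total 56 bytes, alignment 8
packed(2) layout:
  size at 0 (size 5, align 1) → ends 5
  pad 1 to align 2 for mtime
  mtime at 6 (size 14, align 2) → ends 20
  inode at 20 (size 8, align 2) → ends 28
  version at 28 (size 1, align 1) → ends 29
  pad 1 to align 2 for signature
  signature at 30 (size 4, align 2) → ends 34
  blocks at 34 (size 8, align 2) → ends 42
  reserved at 42 (size 2, align 2) → ends 44
  total 44 bytes, alignment 2
56 − 44 = 12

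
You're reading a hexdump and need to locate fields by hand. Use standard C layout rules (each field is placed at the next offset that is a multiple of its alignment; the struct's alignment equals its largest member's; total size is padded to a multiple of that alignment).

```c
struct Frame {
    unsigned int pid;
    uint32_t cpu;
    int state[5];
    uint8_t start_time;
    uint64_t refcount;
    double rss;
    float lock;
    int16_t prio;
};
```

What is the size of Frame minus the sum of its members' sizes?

5

@0: pid [4B, align 4] → 4
@4: cpu [4B, align 4] → 8
@8: state [20B, align 4] → 28
@28: start_time [1B, align 1] → 29
+3 pad (align 8)
@32: refcount [8B, align 8] → 40
@40: rss [8B, align 8] → 48
@48: lock [4B, align 4] → 52
@52: prio [2B, align 2] → 54
+2 tail pad (align 8)
size 56, align 8
data bytes 51, size 56 → padding 5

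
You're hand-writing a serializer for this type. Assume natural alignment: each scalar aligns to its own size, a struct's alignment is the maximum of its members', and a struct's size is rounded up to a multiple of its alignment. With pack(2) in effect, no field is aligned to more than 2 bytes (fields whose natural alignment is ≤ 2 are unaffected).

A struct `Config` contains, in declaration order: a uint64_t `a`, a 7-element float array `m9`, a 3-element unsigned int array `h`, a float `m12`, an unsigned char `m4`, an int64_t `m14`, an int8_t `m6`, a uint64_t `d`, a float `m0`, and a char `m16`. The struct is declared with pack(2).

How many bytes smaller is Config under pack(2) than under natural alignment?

10

natural layout:
  0..8  a  (8B, 8-aligned)
  8..36  m9  (28B, 4-aligned)
  36..48  h  (12B, 4-aligned)
  48..52  m12  (4B, 4-aligned)
  52..53  m4  (1B, 1-aligned)
  53..56  -- padding (3B)
  56..64  m14  (8B, 8-aligned)
  64..65  m6  (1B, 1-aligned)
  65..72  -- padding (7B)
  72..80  d  (8B, 8-aligned)
  80..84  m0  (4B, 4-aligned)
  84..85  m16  (1B, 1-aligned)
  85..88  -- tail padding (3B)
  sizeof = 88, alignof = 8
packed(2) layout:
  0..8  a  (8B, 2-aligned)
  8..36  m9  (28B, 2-aligned)
  36..48  h  (12B, 2-aligned)
  48..52  m12  (4B, 2-aligned)
  52..53  m4  (1B, 1-aligned)
  53..54  -- padding (1B)
  54..62  m14  (8B, 2-aligned)
  62..63  m6  (1B, 1-aligned)
  63..64  -- padding (1B)
  64..72  d  (8B, 2-aligned)
  72..76  m0  (4B, 2-aligned)
  76..77  m16  (1B, 1-aligned)
  77..78  -- tail padding (1B)
  sizeof = 78, alignof = 2
88 − 78 = 10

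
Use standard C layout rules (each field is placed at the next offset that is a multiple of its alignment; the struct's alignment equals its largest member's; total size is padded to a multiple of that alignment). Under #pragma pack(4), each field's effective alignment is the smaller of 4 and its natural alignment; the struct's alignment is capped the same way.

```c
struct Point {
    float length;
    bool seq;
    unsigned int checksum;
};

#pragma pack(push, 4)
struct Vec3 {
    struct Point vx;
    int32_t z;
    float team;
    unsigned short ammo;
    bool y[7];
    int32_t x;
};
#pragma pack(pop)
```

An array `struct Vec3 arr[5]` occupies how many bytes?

Point: @0: length [4B, align 4] → 4; @4: seq [1B, align 1] → 5; +3 pad (align 4); @8: checksum [4B, align 4] → 12; size 12, align 4
@0: vx [12B, align 4] → 12
@12: z [4B, align 4] → 16
@16: team [4B, align 4] → 20
@20: ammo [2B, align 2] → 22
@22: y [7B, align 1] → 29
+3 pad (align 4)
@32: x [4B, align 4] → 36
size 36, align 4
array of 5: 5 × 36 = 180

180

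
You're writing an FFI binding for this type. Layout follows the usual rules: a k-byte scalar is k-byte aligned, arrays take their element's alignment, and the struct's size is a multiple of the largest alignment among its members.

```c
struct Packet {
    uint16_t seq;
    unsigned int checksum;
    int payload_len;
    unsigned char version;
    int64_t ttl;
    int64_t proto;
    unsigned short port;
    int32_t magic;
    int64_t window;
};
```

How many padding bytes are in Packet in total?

7

seq at 0 (size 2, align 2) → ends 2
pad 2 to align 4 for checksum
checksum at 4 (size 4, align 4) → ends 8
payload_len at 8 (size 4, align 4) → ends 12
version at 12 (size 1, align 1) → ends 13
pad 3 to align 8 for ttl
ttl at 16 (size 8, align 8) → ends 24
proto at 24 (size 8, align 8) → ends 32
port at 32 (size 2, align 2) → ends 34
pad 2 to align 4 for magic
magic at 36 (size 4, align 4) → ends 40
window at 40 (size 8, align 8) → ends 48
total 48 bytes, alignment 8
data bytes 41, size 48 → padding 7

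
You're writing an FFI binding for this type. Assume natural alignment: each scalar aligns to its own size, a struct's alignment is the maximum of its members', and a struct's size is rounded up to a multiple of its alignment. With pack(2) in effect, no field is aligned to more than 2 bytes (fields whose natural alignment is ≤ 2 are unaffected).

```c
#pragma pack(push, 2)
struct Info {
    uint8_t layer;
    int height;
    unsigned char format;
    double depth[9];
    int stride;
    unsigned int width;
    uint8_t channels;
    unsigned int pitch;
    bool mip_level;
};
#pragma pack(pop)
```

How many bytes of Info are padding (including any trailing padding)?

4

layer at 0 (size 1, align 1) → ends 1
pad 1 to align 2 for height
height at 2 (size 4, align 2) → ends 6
format at 6 (size 1, align 1) → ends 7
pad 1 to align 2 for depth
depth at 8 (size 72, align 2) → ends 80
stride at 80 (size 4, align 2) → ends 84
width at 84 (size 4, align 2) → ends 88
channels at 88 (size 1, align 1) → ends 89
pad 1 to align 2 for pitch
pitch at 90 (size 4, align 2) → ends 94
mip_level at 94 (size 1, align 1) → ends 95
tail pad 1 to reach multiple of 2
total 96 bytes, alignment 2
data bytes 92, size 96 → padding 4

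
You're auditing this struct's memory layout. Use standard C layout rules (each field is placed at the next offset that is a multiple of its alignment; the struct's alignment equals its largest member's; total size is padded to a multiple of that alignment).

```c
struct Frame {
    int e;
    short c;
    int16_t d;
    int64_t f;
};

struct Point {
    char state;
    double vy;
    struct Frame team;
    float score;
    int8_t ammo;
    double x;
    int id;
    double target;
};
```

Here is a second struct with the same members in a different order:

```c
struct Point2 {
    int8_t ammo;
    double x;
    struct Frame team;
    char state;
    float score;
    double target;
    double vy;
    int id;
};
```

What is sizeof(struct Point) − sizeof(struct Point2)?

0

Frame: 0..4  e  (4B, 4-aligned); 4..6  c  (2B, 2-aligned); 6..8  d  (2B, 2-aligned); 8..16  f  (8B, 8-aligned); sizeof = 16, alignof = 8
0..1  state  (1B, 1-aligned)
1..8  -- padding (7B)
8..16  vy  (8B, 8-aligned)
16..32  team  (16B, 8-aligned)
32..36  score  (4B, 4-aligned)
36..37  ammo  (1B, 1-aligned)
37..40  -- padding (3B)
40..48  x  (8B, 8-aligned)
48..52  id  (4B, 4-aligned)
52..56  -- padding (4B)
56..64  target  (8B, 8-aligned)
sizeof = 64, alignof = 8
— Point2 —
0..1  ammo  (1B, 1-aligned)
1..8  -- padding (7B)
8..16  x  (8B, 8-aligned)
16..32  team  (16B, 8-aligned)
32..33  state  (1B, 1-aligned)
33..36  -- padding (3B)
36..40  score  (4B, 4-aligned)
40..48  target  (8B, 8-aligned)
48..56  vy  (8B, 8-aligned)
56..60  id  (4B, 4-aligned)
60..64  -- tail padding (4B)
sizeof = 64, alignof = 8
64 − 64 = 0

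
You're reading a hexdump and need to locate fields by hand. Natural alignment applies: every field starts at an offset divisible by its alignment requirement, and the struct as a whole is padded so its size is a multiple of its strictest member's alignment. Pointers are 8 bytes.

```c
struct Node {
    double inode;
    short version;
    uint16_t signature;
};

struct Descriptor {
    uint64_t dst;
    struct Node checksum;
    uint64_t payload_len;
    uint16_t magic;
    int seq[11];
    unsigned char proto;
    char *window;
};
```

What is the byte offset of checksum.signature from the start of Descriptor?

18

Node: inode at 0 (size 8, align 8) → ends 8; version at 8 (size 2, align 2) → ends 10; signature at 10 (size 2, align 2) → ends 12; tail pad 4 to reach multiple of 8; total 16 bytes, alignment 8
dst at 0 (size 8, align 8) → ends 8
checksum at 8 (size 16, align 8) → ends 24
within Node: signature at 10
8 + 10 = 18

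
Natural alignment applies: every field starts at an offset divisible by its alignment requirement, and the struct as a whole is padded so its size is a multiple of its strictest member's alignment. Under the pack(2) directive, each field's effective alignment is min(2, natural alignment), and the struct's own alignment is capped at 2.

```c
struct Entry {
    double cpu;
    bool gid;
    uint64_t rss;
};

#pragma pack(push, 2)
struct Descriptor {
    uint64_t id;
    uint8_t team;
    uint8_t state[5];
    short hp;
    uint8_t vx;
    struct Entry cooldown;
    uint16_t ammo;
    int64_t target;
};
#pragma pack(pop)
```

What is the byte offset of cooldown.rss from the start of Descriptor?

34

Entry: 0..8  cpu  (8B, 8-aligned); 8..9  gid  (1B, 1-aligned); 9..16  -- padding (7B); 16..24  rss  (8B, 8-aligned); sizeof = 24, alignof = 8
0..8  id  (8B, 2-aligned)
8..9  team  (1B, 1-aligned)
9..14  state  (5B, 1-aligned)
14..16  hp  (2B, 2-aligned)
16..17  vx  (1B, 1-aligned)
17..18  -- padding (1B)
18..42  cooldown  (24B, 2-aligned)
within Entry: rss at 16
18 + 16 = 34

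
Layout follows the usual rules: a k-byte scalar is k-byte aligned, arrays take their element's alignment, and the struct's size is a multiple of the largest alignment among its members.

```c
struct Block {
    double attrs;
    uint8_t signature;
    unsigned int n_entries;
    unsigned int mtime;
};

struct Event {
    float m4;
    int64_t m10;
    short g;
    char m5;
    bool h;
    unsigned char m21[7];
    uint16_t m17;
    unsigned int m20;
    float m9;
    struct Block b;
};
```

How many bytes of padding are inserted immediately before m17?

1

Block: attrs at 0 (size 8, align 8) → ends 8; signature at 8 (size 1, align 1) → ends 9; pad 3 to align 4 for n_entries; n_entries at 12 (size 4, align 4) → ends 16; mtime at 16 (size 4, align 4) → ends 20; tail pad 4 to reach multiple of 8; total 24 bytes, alignment 8
m4 at 0 (size 4, align 4) → ends 4
pad 4 to align 8 for m10
m10 at 8 (size 8, align 8) → ends 16
g at 16 (size 2, align 2) → ends 18
m5 at 18 (size 1, align 1) → ends 19
h at 19 (size 1, align 1) → ends 20
m21 at 20 (size 7, align 1) → ends 27
pad 1 to align 2 for m17
m17 at 28 (size 2, align 2) → ends 30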